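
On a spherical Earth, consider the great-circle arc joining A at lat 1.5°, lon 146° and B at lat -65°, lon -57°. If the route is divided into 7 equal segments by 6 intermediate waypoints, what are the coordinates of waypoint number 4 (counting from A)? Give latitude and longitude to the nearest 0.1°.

Write both endpoints as unit vectors p₁, p₂ with components (cos φ cos λ, cos φ sin λ, sin φ).
The central angle between the endpoints is δ = arccos(p₁·p₂) ≈ 1.996 rad (114.4°).
Interpolate at f = 4/7 with slerp weights a = sin((1−f)δ)/sin δ ≈ 0.829, b = sin(fδ)/sin δ ≈ 0.998.
p = a·p₁ + b·p₂ ≈ (-0.457, 0.110, -0.883); φ = arcsin(p_z) ≈ -61.96°, λ = atan2(p_y, p_x) ≈ 166.52°.

≈ lat -62.0°, lon 166.5°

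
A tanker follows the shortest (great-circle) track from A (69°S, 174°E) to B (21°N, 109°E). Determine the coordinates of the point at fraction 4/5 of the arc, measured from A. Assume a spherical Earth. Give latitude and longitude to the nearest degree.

≈ (2°N, 116°E)

From cos δ = sin φ₁ sin φ₂ + cos φ₁ cos φ₂ cos Δλ, the central angle is δ ≈ 1.765 rad (101.1°).
Interpolate at f = 4/5 with slerp weights a = sin((1−f)δ)/sin δ ≈ 0.352, b = sin(fδ)/sin δ ≈ 1.006.
p = a·p₁ + b·p₂ ≈ (-0.431, 0.902, 0.032); φ = arcsin(p_z) ≈ 1.82°, λ = atan2(p_y, p_x) ≈ 115.58°.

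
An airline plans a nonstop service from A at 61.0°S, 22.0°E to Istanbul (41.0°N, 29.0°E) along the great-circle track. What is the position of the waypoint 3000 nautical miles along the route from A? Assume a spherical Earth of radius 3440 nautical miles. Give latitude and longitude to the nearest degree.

≈ 11°S, 26°E

The haversine formula gives a central angle δ ≈ 1.783 rad (102.2°) between the endpoints. The total great-circle distance is δ·R ≈ 1.783 × 3440 ≈ 6134 nmi, so the target fraction is f = 3000/6134 ≈ 0.489.
Interpolate at f ≈ 0.489 with slerp weights a = sin((1−f)δ)/sin δ ≈ 0.808, b = sin(fδ)/sin δ ≈ 0.783.
p = a·p₁ + b·p₂ ≈ (0.880, 0.433, -0.193); φ = arcsin(p_z) ≈ -11.13°, λ = atan2(p_y, p_x) ≈ 26.21°.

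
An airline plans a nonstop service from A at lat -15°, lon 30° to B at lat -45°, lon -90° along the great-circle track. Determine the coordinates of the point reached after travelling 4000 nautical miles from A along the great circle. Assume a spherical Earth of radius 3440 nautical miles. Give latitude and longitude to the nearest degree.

The haversine formula gives a central angle δ ≈ 1.730 rad (99.1°) between the endpoints. The total great-circle distance is δ·R ≈ 1.730 × 3440 ≈ 5951 nmi, so the target fraction is f = 4000/5951 ≈ 0.672.
Interpolate at f ≈ 0.672 with slerp weights a = sin((1−f)δ)/sin δ ≈ 0.544, b = sin(fδ)/sin δ ≈ 0.930.
p = a·p₁ + b·p₂ ≈ (0.455, -0.395, -0.798); φ = arcsin(p_z) ≈ -52.96°, λ = atan2(p_y, p_x) ≈ -40.92°.

≈ lat -53°, lon -41°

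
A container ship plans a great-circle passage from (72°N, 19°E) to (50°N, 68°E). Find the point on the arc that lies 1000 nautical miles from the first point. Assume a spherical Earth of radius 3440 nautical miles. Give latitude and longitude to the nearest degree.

≈ (62°N, 54°E)

Convert each endpoint to a unit vector on the sphere (x = cos φ cos λ, y = cos φ sin λ, z = sin φ).
The central angle between the endpoints is δ = arccos(p₁·p₂) ≈ 0.538 rad (30.8°). The total great-circle distance is δ·R ≈ 0.538 × 3440 ≈ 1850 nmi, so the target fraction is f = 1000/1850 ≈ 0.541.
Interpolate at f ≈ 0.541 with slerp weights a = sin((1−f)δ)/sin δ ≈ 0.477, b = sin(fδ)/sin δ ≈ 0.560.
p = a·p₁ + b·p₂ ≈ (0.274, 0.382, 0.883); φ = arcsin(p_z) ≈ 61.97°, λ = atan2(p_y, p_x) ≈ 54.29°.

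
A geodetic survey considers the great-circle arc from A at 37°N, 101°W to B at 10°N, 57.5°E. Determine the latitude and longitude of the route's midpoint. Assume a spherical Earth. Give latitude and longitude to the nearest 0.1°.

From cos δ = sin φ₁ sin φ₂ + cos φ₁ cos φ₂ cos Δλ, the central angle is δ ≈ 2.249 rad (128.8°).
Interpolate at f = 1/2 with slerp weights a = sin((1−f)δ)/sin δ ≈ 1.158, b = sin(fδ)/sin δ ≈ 1.158.
p = a·p₁ + b·p₂ ≈ (0.436, 0.054, 0.898); φ = arcsin(p_z) ≈ 63.92°, λ = atan2(p_y, p_x) ≈ 7.05°.

≈ 63.9°N, 7.1°E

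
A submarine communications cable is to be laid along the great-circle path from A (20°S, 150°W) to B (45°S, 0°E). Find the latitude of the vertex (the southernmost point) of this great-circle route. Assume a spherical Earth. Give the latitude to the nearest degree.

The great circle lies in the plane with unit normal n̂ = (p₁ × p₂)/|p₁ × p₂|.
Here n̂_z ≈ +0.352; the vertex latitude is φ_max = arccos|n̂_z| ≈ 69.4°.

≈ 69°S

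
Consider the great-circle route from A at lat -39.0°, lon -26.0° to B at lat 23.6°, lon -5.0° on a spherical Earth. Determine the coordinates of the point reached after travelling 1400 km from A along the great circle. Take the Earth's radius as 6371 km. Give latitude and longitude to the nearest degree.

Convert each endpoint to a unit vector on the sphere (x = cos φ cos λ, y = cos φ sin λ, z = sin φ).
The central angle between the endpoints is δ = arccos(p₁·p₂) ≈ 1.145 rad (65.6°). The total great-circle distance is δ·R ≈ 1.145 × 6371 ≈ 7296 km, so the target fraction is f = 1400/7296 ≈ 0.192.
Interpolate at f ≈ 0.192 with slerp weights a = sin((1−f)δ)/sin δ ≈ 0.877, b = sin(fδ)/sin δ ≈ 0.239.
p = a·p₁ + b·p₂ ≈ (0.831, -0.318, -0.456); φ = arcsin(p_z) ≈ -27.14°, λ = atan2(p_y, p_x) ≈ -20.93°.

≈ lat -27°, lon -21°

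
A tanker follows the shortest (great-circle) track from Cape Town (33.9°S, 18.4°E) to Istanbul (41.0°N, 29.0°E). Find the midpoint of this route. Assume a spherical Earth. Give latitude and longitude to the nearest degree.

The haversine formula gives a central angle δ ≈ 1.318 rad (75.5°) between the endpoints.
Interpolate at f = 1/2 with slerp weights a = sin((1−f)δ)/sin δ ≈ 0.633, b = sin(fδ)/sin δ ≈ 0.633.
p = a·p₁ + b·p₂ ≈ (0.916, 0.397, 0.062); φ = arcsin(p_z) ≈ 3.57°, λ = atan2(p_y, p_x) ≈ 23.45°.

≈ 4°N, 23°E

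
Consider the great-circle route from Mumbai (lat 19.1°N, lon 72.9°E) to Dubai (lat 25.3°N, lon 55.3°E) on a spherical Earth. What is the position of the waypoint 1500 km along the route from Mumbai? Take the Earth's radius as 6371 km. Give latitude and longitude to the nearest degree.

Write both endpoints as unit vectors p₁, p₂ with components (cos φ cos λ, cos φ sin λ, sin φ).
The central angle between the endpoints is δ = arccos(p₁·p₂) ≈ 0.304 rad (17.4°). The total great-circle distance is δ·R ≈ 0.304 × 6371 ≈ 1936 km, so the target fraction is f = 1500/1936 ≈ 0.775.
Interpolate at f ≈ 0.775 with slerp weights a = sin((1−f)δ)/sin δ ≈ 0.229, b = sin(fδ)/sin δ ≈ 0.779.
p = a·p₁ + b·p₂ ≈ (0.465, 0.786, 0.408); φ = arcsin(p_z) ≈ 24.07°, λ = atan2(p_y, p_x) ≈ 59.40°.

≈ lat 24°N, lon 59°E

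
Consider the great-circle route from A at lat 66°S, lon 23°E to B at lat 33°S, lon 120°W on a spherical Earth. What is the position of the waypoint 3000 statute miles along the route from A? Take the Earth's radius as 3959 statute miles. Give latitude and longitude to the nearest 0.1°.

≈ lat 64.5°S, lon 101.2°W

Convert each endpoint to a unit vector on the sphere (x = cos φ cos λ, y = cos φ sin λ, z = sin φ).
The central angle between the endpoints is δ = arccos(p₁·p₂) ≈ 1.344 rad (77.0°). The total great-circle distance is δ·R ≈ 1.344 × 3959 ≈ 5320 mi, so the target fraction is f = 3000/5320 ≈ 0.564.
Interpolate at f ≈ 0.564 with slerp weights a = sin((1−f)δ)/sin δ ≈ 0.568, b = sin(fδ)/sin δ ≈ 0.705.
p = a·p₁ + b·p₂ ≈ (-0.083, -0.422, -0.903); φ = arcsin(p_z) ≈ -64.51°, λ = atan2(p_y, p_x) ≈ -101.16°.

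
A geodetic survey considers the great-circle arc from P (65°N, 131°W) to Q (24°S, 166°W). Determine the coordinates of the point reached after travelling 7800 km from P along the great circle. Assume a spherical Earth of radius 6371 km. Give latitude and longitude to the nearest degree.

Write both endpoints as unit vectors p₁, p₂ with components (cos φ cos λ, cos φ sin λ, sin φ).
The central angle between the endpoints is δ = arccos(p₁·p₂) ≈ 1.623 rad (93.0°). The total great-circle distance is δ·R ≈ 1.623 × 6371 ≈ 10341 km, so the target fraction is f = 7800/10341 ≈ 0.754.
Interpolate at f ≈ 0.754 with slerp weights a = sin((1−f)δ)/sin δ ≈ 0.389, b = sin(fδ)/sin δ ≈ 0.942.
p = a·p₁ + b·p₂ ≈ (-0.943, -0.332, -0.031); φ = arcsin(p_z) ≈ -1.75°, λ = atan2(p_y, p_x) ≈ -160.59°.

≈ (2°S, 161°W)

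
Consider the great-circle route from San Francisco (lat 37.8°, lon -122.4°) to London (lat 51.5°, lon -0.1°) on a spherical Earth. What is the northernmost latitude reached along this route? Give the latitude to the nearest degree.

≈ 65°

The great circle lies in the plane with unit normal n̂ = (p₁ × p₂)/|p₁ × p₂|.
Here n̂_z ≈ +0.426; the vertex latitude is φ_max = arccos|n̂_z| ≈ 64.8°.
Check via Clairaut: cos φ_max = |cos φ₁| · sin C = cos(37.8°)·sin(32.6°) ≈ 0.426, again giving ≈ 64.8°.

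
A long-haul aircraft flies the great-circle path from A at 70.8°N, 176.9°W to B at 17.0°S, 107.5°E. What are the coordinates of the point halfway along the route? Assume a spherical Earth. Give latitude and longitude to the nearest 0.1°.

Write both endpoints as unit vectors p₁, p₂ with components (cos φ cos λ, cos φ sin λ, sin φ).
The central angle between the endpoints is δ = arccos(p₁·p₂) ≈ 1.770 rad (101.4°).
Interpolate at f = 1/2 with slerp weights a = sin((1−f)δ)/sin δ ≈ 0.790, b = sin(fδ)/sin δ ≈ 0.790.
p = a·p₁ + b·p₂ ≈ (-0.486, 0.706, 0.515); φ = arcsin(p_z) ≈ 30.98°, λ = atan2(p_y, p_x) ≈ 124.56°.

≈ 31.0°N, 124.6°E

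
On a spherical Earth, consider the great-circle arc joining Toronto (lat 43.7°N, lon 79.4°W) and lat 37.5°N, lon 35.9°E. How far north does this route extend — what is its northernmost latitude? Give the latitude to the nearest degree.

The great circle lies in the plane with unit normal n̂ = (p₁ × p₂)/|p₁ × p₂|.
Here n̂_z ≈ +0.527; the vertex latitude is φ_max = arccos|n̂_z| ≈ 58.2°.

≈ 58°N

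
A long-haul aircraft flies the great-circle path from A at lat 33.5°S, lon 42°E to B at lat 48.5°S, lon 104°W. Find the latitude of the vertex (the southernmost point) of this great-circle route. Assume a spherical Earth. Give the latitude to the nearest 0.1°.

The great circle lies in the plane with unit normal n̂ = (p₁ × p₂)/|p₁ × p₂|.
Here n̂_z ≈ -0.309; the vertex latitude is φ_max = arccos|n̂_z| ≈ 72.0°.
Check via Clairaut: cos φ_max = |cos φ₁| · sin C = cos(33.5°)·sin(158.2°) ≈ 0.309, again giving ≈ 72.0°.

≈ 72.0°S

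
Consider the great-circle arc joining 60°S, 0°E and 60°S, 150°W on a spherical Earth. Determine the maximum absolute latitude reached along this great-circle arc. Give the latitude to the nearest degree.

≈ 82°S

The great circle lies in the plane with unit normal n̂ = (p₁ × p₂)/|p₁ × p₂|.
Here n̂_z ≈ -0.148; the vertex latitude is φ_max = arccos|n̂_z| ≈ 81.5°.
Check via Clairaut: cos φ_max = |cos φ₁| · sin C = cos(60.0°)·sin(162.8°) ≈ 0.148, again giving ≈ 81.5°.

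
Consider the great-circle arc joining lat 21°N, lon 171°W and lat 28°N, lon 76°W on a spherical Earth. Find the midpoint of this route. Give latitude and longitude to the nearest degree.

Convert each endpoint to a unit vector on the sphere (x = cos φ cos λ, y = cos φ sin λ, z = sin φ).
The central angle between the endpoints is δ = arccos(p₁·p₂) ≈ 1.474 rad (84.5°).
Interpolate at f = 1/2 with slerp weights a = sin((1−f)δ)/sin δ ≈ 0.675, b = sin(fδ)/sin δ ≈ 0.675.
p = a·p₁ + b·p₂ ≈ (-0.478, -0.677, 0.559); φ = arcsin(p_z) ≈ 33.99°, λ = atan2(p_y, p_x) ≈ -125.24°.

≈ lat 34°N, lon 125°W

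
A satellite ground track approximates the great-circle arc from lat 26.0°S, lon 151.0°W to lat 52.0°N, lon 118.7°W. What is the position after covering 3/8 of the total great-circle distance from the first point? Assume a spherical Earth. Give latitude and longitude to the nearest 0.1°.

Convert each endpoint to a unit vector on the sphere (x = cos φ cos λ, y = cos φ sin λ, z = sin φ).
The central angle between the endpoints is δ = arccos(p₁·p₂) ≈ 1.448 rad (83.0°).
Interpolate at f = 3/8 with slerp weights a = sin((1−f)δ)/sin δ ≈ 0.792, b = sin(fδ)/sin δ ≈ 0.521.
p = a·p₁ + b·p₂ ≈ (-0.777, -0.626, 0.063); φ = arcsin(p_z) ≈ 3.61°, λ = atan2(p_y, p_x) ≈ -141.12°.

≈ lat 3.6°N, lon 141.1°W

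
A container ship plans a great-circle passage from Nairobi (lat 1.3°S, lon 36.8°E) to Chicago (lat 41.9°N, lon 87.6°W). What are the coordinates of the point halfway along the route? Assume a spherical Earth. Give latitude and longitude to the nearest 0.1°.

≈ lat 37.4°N, lon 9.9°W

Convert each endpoint to a unit vector on the sphere (x = cos φ cos λ, y = cos φ sin λ, z = sin φ).
The central angle between the endpoints is δ = arccos(p₁·p₂) ≈ 2.021 rad (115.8°).
Interpolate at f = 1/2 with slerp weights a = sin((1−f)δ)/sin δ ≈ 0.941, b = sin(fδ)/sin δ ≈ 0.941.
p = a·p₁ + b·p₂ ≈ (0.783, -0.136, 0.607); φ = arcsin(p_z) ≈ 37.39°, λ = atan2(p_y, p_x) ≈ -9.88°.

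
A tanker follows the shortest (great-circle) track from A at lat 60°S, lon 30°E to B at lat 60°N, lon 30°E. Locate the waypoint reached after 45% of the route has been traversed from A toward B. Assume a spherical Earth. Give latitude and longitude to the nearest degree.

≈ lat 6°S, lon 30°E

Write both endpoints as unit vectors p₁, p₂ with components (cos φ cos λ, cos φ sin λ, sin φ).
The central angle between the endpoints is δ = arccos(p₁·p₂) ≈ 2.094 rad (120.0°).
Interpolate at f = 0.45 with slerp weights a = sin((1−f)δ)/sin δ ≈ 1.055, b = sin(fδ)/sin δ ≈ 0.934.
p = a·p₁ + b·p₂ ≈ (0.861, 0.497, -0.105); φ = arcsin(p_z) ≈ -6.00°, λ = atan2(p_y, p_x) ≈ 30.00°.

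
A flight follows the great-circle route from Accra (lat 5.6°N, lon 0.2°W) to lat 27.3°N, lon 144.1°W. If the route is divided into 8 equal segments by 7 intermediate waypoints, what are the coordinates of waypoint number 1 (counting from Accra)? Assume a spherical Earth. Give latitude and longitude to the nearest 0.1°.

The haversine formula gives a central angle δ ≈ 2.305 rad (132.1°) between the endpoints.
Interpolate at f = 1/8 with slerp weights a = sin((1−f)δ)/sin δ ≈ 1.215, b = sin(fδ)/sin δ ≈ 0.383.
p = a·p₁ + b·p₂ ≈ (0.934, -0.204, 0.294); φ = arcsin(p_z) ≈ 17.10°, λ = atan2(p_y, p_x) ≈ -12.30°.

≈ lat 17.1°N, lon 12.3°W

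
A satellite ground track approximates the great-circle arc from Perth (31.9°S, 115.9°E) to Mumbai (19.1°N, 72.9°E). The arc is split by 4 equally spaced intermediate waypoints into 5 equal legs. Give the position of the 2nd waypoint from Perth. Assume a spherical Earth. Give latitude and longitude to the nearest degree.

From cos δ = sin φ₁ sin φ₂ + cos φ₁ cos φ₂ cos Δλ, the central angle is δ ≈ 1.144 rad (65.6°).
Interpolate at f = 2/5 with slerp weights a = sin((1−f)δ)/sin δ ≈ 0.696, b = sin(fδ)/sin δ ≈ 0.485.
p = a·p₁ + b·p₂ ≈ (-0.123, 0.970, -0.209); φ = arcsin(p_z) ≈ -12.07°, λ = atan2(p_y, p_x) ≈ 97.25°.

≈ 12°S, 97°E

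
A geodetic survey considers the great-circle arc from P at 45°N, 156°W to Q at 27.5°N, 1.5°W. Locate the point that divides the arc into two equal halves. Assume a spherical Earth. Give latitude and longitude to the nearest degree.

≈ 71°N, 52°W

Write both endpoints as unit vectors p₁, p₂ with components (cos φ cos λ, cos φ sin λ, sin φ).
The central angle between the endpoints is δ = arccos(p₁·p₂) ≈ 1.813 rad (103.9°).
Interpolate at f = 1/2 with slerp weights a = sin((1−f)δ)/sin δ ≈ 0.811, b = sin(fδ)/sin δ ≈ 0.811.
p = a·p₁ + b·p₂ ≈ (0.195, -0.252, 0.948); φ = arcsin(p_z) ≈ 71.41°, λ = atan2(p_y, p_x) ≈ -52.24°.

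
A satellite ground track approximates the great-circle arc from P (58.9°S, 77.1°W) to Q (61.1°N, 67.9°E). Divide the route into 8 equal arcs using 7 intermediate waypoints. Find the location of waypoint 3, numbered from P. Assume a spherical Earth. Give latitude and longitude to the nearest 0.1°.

≈ (14.2°S, 20.5°W)

Write both endpoints as unit vectors p₁, p₂ with components (cos φ cos λ, cos φ sin λ, sin φ).
The central angle between the endpoints is δ = arccos(p₁·p₂) ≈ 2.837 rad (162.6°).
Interpolate at f = 3/8 with slerp weights a = sin((1−f)δ)/sin δ ≈ 3.271, b = sin(fδ)/sin δ ≈ 2.920.
p = a·p₁ + b·p₂ ≈ (0.908, -0.340, -0.245); φ = arcsin(p_z) ≈ -14.17°, λ = atan2(p_y, p_x) ≈ -20.50°.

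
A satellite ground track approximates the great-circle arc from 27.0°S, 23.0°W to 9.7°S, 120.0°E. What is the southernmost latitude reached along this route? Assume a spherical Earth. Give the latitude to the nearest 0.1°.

The great circle lies in the plane with unit normal n̂ = (p₁ × p₂)/|p₁ × p₂|.
Here n̂_z ≈ +0.677; the vertex latitude is φ_max = arccos|n̂_z| ≈ 47.4°.

≈ 47.4°S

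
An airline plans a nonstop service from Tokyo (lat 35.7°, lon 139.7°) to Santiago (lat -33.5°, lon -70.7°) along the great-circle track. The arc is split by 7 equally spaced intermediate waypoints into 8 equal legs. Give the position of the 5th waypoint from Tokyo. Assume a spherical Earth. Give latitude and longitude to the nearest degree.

≈ lat -7°, lon -127°

Write both endpoints as unit vectors p₁, p₂ with components (cos φ cos λ, cos φ sin λ, sin φ).
The central angle between the endpoints is δ = arccos(p₁·p₂) ≈ 2.705 rad (155.0°).
Interpolate at f = 5/8 with slerp weights a = sin((1−f)δ)/sin δ ≈ 2.008, b = sin(fδ)/sin δ ≈ 2.347.
p = a·p₁ + b·p₂ ≈ (-0.596, -0.793, -0.124); φ = arcsin(p_z) ≈ -7.13°, λ = atan2(p_y, p_x) ≈ -126.95°.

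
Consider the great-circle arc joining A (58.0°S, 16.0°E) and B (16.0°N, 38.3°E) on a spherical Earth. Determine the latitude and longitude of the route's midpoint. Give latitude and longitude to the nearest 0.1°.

Write both endpoints as unit vectors p₁, p₂ with components (cos φ cos λ, cos φ sin λ, sin φ).
The central angle between the endpoints is δ = arccos(p₁·p₂) ≈ 1.331 rad (76.3°).
Interpolate at f = 1/2 with slerp weights a = sin((1−f)δ)/sin δ ≈ 0.636, b = sin(fδ)/sin δ ≈ 0.636.
p = a·p₁ + b·p₂ ≈ (0.803, 0.472, -0.364); φ = arcsin(p_z) ≈ -21.34°, λ = atan2(p_y, p_x) ≈ 30.41°.

≈ (21.3°S, 30.4°E)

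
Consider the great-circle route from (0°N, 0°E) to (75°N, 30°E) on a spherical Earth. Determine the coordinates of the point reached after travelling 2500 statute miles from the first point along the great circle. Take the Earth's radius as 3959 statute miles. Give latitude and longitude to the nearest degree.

≈ (36°N, 6°E)

Write both endpoints as unit vectors p₁, p₂ with components (cos φ cos λ, cos φ sin λ, sin φ).
The central angle between the endpoints is δ = arccos(p₁·p₂) ≈ 1.345 rad (77.0°). The total great-circle distance is δ·R ≈ 1.345 × 3959 ≈ 5324 mi, so the target fraction is f = 2500/5324 ≈ 0.470.
Interpolate at f ≈ 0.470 with slerp weights a = sin((1−f)δ)/sin δ ≈ 0.671, b = sin(fδ)/sin δ ≈ 0.606.
p = a·p₁ + b·p₂ ≈ (0.807, 0.078, 0.585); φ = arcsin(p_z) ≈ 35.81°, λ = atan2(p_y, p_x) ≈ 5.55°.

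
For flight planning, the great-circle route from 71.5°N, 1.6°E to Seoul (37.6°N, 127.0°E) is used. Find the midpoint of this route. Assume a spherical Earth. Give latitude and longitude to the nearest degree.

≈ 67°N, 104°E

Write both endpoints as unit vectors p₁, p₂ with components (cos φ cos λ, cos φ sin λ, sin φ).
The central angle between the endpoints is δ = arccos(p₁·p₂) ≈ 1.123 rad (64.3°).
Interpolate at f = 1/2 with slerp weights a = sin((1−f)δ)/sin δ ≈ 0.591, b = sin(fδ)/sin δ ≈ 0.591.
p = a·p₁ + b·p₂ ≈ (-0.094, 0.379, 0.921); φ = arcsin(p_z) ≈ 67.01°, λ = atan2(p_y, p_x) ≈ 103.97°.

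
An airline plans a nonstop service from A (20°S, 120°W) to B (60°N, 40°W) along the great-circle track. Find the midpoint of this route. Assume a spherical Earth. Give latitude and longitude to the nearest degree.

Convert each endpoint to a unit vector on the sphere (x = cos φ cos λ, y = cos φ sin λ, z = sin φ).
The central angle between the endpoints is δ = arccos(p₁·p₂) ≈ 1.787 rad (102.4°).
Interpolate at f = 1/2 with slerp weights a = sin((1−f)δ)/sin δ ≈ 0.798, b = sin(fδ)/sin δ ≈ 0.798.
p = a·p₁ + b·p₂ ≈ (-0.069, -0.906, 0.418); φ = arcsin(p_z) ≈ 24.71°, λ = atan2(p_y, p_x) ≈ -94.37°.

≈ (25°N, 94°W)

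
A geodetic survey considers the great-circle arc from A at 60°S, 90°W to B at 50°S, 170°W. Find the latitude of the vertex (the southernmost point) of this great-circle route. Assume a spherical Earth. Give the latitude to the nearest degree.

The great circle lies in the plane with unit normal n̂ = (p₁ × p₂)/|p₁ × p₂|.
Here n̂_z ≈ -0.456; the vertex latitude is φ_max = arccos|n̂_z| ≈ 62.9°.
Check via Clairaut: cos φ_max = |cos φ₁| · sin C = cos(60.0°)·sin(114.3°) ≈ 0.456, again giving ≈ 62.9°.

≈ 63°S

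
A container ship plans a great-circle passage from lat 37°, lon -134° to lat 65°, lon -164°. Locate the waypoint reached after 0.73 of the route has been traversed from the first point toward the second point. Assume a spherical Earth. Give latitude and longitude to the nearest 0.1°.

From cos δ = sin φ₁ sin φ₂ + cos φ₁ cos φ₂ cos Δλ, the central angle is δ ≈ 0.578 rad (33.1°).
Interpolate at f = 0.73 with slerp weights a = sin((1−f)δ)/sin δ ≈ 0.284, b = sin(fδ)/sin δ ≈ 0.750.
p = a·p₁ + b·p₂ ≈ (-0.462, -0.251, 0.851); φ = arcsin(p_z) ≈ 58.27°, λ = atan2(p_y, p_x) ≈ -151.53°.

≈ lat 58.3°, lon -151.5°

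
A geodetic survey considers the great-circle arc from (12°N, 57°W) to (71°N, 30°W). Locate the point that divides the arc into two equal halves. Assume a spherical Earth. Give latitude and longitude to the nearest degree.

From cos δ = sin φ₁ sin φ₂ + cos φ₁ cos φ₂ cos Δλ, the central angle is δ ≈ 1.070 rad (61.3°).
Interpolate at f = 1/2 with slerp weights a = sin((1−f)δ)/sin δ ≈ 0.581, b = sin(fδ)/sin δ ≈ 0.581.
p = a·p₁ + b·p₂ ≈ (0.473, -0.571, 0.670); φ = arcsin(p_z) ≈ 42.09°, λ = atan2(p_y, p_x) ≈ -50.35°.

≈ (42°N, 50°W)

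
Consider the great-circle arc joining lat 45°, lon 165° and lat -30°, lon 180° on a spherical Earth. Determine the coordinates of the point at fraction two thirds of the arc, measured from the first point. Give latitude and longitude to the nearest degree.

≈ lat -5°, lon 175°

Convert each endpoint to a unit vector on the sphere (x = cos φ cos λ, y = cos φ sin λ, z = sin φ).
The central angle between the endpoints is δ = arccos(p₁·p₂) ≈ 1.331 rad (76.2°).
Interpolate at f = 2/3 with slerp weights a = sin((1−f)δ)/sin δ ≈ 0.442, b = sin(fδ)/sin δ ≈ 0.798.
p = a·p₁ + b·p₂ ≈ (-0.993, 0.081, -0.087); φ = arcsin(p_z) ≈ -4.97°, λ = atan2(p_y, p_x) ≈ 175.34°.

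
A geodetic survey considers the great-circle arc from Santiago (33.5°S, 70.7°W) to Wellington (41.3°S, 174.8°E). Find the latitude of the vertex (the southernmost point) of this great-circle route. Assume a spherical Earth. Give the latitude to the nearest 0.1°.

The great circle lies in the plane with unit normal n̂ = (p₁ × p₂)/|p₁ × p₂|.
Here n̂_z ≈ -0.573; the vertex latitude is φ_max = arccos|n̂_z| ≈ 55.0°.
Check via Clairaut: cos φ_max = |cos φ₁| · sin C = cos(33.5°)·sin(136.6°) ≈ 0.573, again giving ≈ 55.0°.

≈ 55.0°S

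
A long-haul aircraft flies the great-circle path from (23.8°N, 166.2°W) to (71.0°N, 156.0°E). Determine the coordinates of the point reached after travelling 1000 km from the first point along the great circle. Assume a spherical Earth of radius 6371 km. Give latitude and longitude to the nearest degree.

Convert each endpoint to a unit vector on the sphere (x = cos φ cos λ, y = cos φ sin λ, z = sin φ).
The central angle between the endpoints is δ = arccos(p₁·p₂) ≈ 0.906 rad (51.9°). The total great-circle distance is δ·R ≈ 0.906 × 6371 ≈ 5772 km, so the target fraction is f = 1000/5772 ≈ 0.173.
Interpolate at f ≈ 0.173 with slerp weights a = sin((1−f)δ)/sin δ ≈ 0.865, b = sin(fδ)/sin δ ≈ 0.199.
p = a·p₁ + b·p₂ ≈ (-0.828, -0.163, 0.537); φ = arcsin(p_z) ≈ 32.48°, λ = atan2(p_y, p_x) ≈ -168.89°.

≈ (32°N, 169°W)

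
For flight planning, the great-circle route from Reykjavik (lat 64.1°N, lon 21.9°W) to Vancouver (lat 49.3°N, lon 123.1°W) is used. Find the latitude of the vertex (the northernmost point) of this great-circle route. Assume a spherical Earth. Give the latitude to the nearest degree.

≈ 69°N

The great circle lies in the plane with unit normal n̂ = (p₁ × p₂)/|p₁ × p₂|.
Here n̂_z ≈ -0.359; the vertex latitude is φ_max = arccos|n̂_z| ≈ 69.0°.
Check via Clairaut: cos φ_max = |cos φ₁| · sin C = cos(64.1°)·sin(55.2°) ≈ 0.359, again giving ≈ 69.0°.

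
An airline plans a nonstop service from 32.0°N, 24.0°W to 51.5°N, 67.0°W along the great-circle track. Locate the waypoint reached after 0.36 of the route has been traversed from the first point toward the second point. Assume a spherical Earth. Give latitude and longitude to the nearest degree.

≈ 41°N, 36°W

Convert each endpoint to a unit vector on the sphere (x = cos φ cos λ, y = cos φ sin λ, z = sin φ).
The central angle between the endpoints is δ = arccos(p₁·p₂) ≈ 0.642 rad (36.8°).
Interpolate at f = 0.36 with slerp weights a = sin((1−f)δ)/sin δ ≈ 0.667, b = sin(fδ)/sin δ ≈ 0.383.
p = a·p₁ + b·p₂ ≈ (0.610, -0.449, 0.653); φ = arcsin(p_z) ≈ 40.76°, λ = atan2(p_y, p_x) ≈ -36.38°.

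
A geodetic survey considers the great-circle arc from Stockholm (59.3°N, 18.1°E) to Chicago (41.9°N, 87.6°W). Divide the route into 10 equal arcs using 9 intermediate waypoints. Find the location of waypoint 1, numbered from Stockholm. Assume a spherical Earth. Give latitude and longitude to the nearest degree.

≈ 62°N, 7°E

From cos δ = sin φ₁ sin φ₂ + cos φ₁ cos φ₂ cos Δλ, the central angle is δ ≈ 1.080 rad (61.9°).
Interpolate at f = 1/10 with slerp weights a = sin((1−f)δ)/sin δ ≈ 0.937, b = sin(fδ)/sin δ ≈ 0.122.
p = a·p₁ + b·p₂ ≈ (0.458, 0.058, 0.887); φ = arcsin(p_z) ≈ 62.49°, λ = atan2(p_y, p_x) ≈ 7.17°.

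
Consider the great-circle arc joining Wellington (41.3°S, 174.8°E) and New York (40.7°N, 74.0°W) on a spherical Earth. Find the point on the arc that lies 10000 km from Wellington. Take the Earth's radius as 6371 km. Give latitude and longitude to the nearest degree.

≈ 17°N, 111°W

Convert each endpoint to a unit vector on the sphere (x = cos φ cos λ, y = cos φ sin λ, z = sin φ).
The central angle between the endpoints is δ = arccos(p₁·p₂) ≈ 2.261 rad (129.5°). The total great-circle distance is δ·R ≈ 2.261 × 6371 ≈ 14402 km, so the target fraction is f = 10000/14402 ≈ 0.694.
Interpolate at f ≈ 0.694 with slerp weights a = sin((1−f)δ)/sin δ ≈ 0.826, b = sin(fδ)/sin δ ≈ 1.296.
p = a·p₁ + b·p₂ ≈ (-0.347, -0.888, 0.300); φ = arcsin(p_z) ≈ 17.46°, λ = atan2(p_y, p_x) ≈ -111.34°.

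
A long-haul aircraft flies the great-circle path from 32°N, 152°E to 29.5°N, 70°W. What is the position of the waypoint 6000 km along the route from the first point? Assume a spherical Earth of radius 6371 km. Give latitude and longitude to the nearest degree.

≈ 59°N, 136°W

The haversine formula gives a central angle δ ≈ 1.862 rad (106.7°) between the endpoints. The total great-circle distance is δ·R ≈ 1.862 × 6371 ≈ 11866 km, so the target fraction is f = 6000/11866 ≈ 0.506.
Interpolate at f ≈ 0.506 with slerp weights a = sin((1−f)δ)/sin δ ≈ 0.831, b = sin(fδ)/sin δ ≈ 0.844.
p = a·p₁ + b·p₂ ≈ (-0.371, -0.360, 0.856); φ = arcsin(p_z) ≈ 58.89°, λ = atan2(p_y, p_x) ≈ -135.90°.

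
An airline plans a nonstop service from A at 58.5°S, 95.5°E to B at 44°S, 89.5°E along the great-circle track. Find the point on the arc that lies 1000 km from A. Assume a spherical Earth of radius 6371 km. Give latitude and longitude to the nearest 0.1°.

Write both endpoints as unit vectors p₁, p₂ with components (cos φ cos λ, cos φ sin λ, sin φ).
The central angle between the endpoints is δ = arccos(p₁·p₂) ≈ 0.261 rad (15.0°). The total great-circle distance is δ·R ≈ 0.261 × 6371 ≈ 1664 km, so the target fraction is f = 1000/1664 ≈ 0.601.
Interpolate at f ≈ 0.601 with slerp weights a = sin((1−f)δ)/sin δ ≈ 0.403, b = sin(fδ)/sin δ ≈ 0.605.
p = a·p₁ + b·p₂ ≈ (-0.016, 0.645, -0.764); φ = arcsin(p_z) ≈ -49.82°, λ = atan2(p_y, p_x) ≈ 91.45°.

≈ 49.8°S, 91.5°E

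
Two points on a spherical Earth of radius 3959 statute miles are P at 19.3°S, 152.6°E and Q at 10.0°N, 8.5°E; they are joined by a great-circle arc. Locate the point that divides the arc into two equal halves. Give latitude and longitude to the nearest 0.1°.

≈ 14.8°S, 76.8°E

The haversine formula gives a central angle δ ≈ 2.515 rad (144.1°) between the endpoints.
Interpolate at f = 1/2 with slerp weights a = sin((1−f)δ)/sin δ ≈ 1.623, b = sin(fδ)/sin δ ≈ 1.623.
p = a·p₁ + b·p₂ ≈ (0.221, 0.941, -0.255); φ = arcsin(p_z) ≈ -14.75°, λ = atan2(p_y, p_x) ≈ 76.79°.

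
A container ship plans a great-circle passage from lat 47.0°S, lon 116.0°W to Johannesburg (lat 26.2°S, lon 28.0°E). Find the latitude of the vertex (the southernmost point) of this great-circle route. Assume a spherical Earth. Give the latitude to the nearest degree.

≈ 69°S

The great circle lies in the plane with unit normal n̂ = (p₁ × p₂)/|p₁ × p₂|.
Here n̂_z ≈ +0.365; the vertex latitude is φ_max = arccos|n̂_z| ≈ 68.6°.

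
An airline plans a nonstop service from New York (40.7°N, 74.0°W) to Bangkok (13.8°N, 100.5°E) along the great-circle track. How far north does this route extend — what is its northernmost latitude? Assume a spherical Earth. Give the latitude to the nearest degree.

The great circle lies in the plane with unit normal n̂ = (p₁ × p₂)/|p₁ × p₂|.
Here n̂_z ≈ +0.086; the vertex latitude is φ_max = arccos|n̂_z| ≈ 85.0°.
Check via Clairaut: cos φ_max = |cos φ₁| · sin C = cos(40.7°)·sin(6.5°) ≈ 0.086, again giving ≈ 85.0°.

≈ 85°N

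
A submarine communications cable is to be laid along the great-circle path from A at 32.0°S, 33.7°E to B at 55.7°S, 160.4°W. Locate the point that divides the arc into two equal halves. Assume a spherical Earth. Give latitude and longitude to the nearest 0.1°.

The haversine formula gives a central angle δ ≈ 1.597 rad (91.5°) between the endpoints.
Interpolate at f = 1/2 with slerp weights a = sin((1−f)δ)/sin δ ≈ 0.716, b = sin(fδ)/sin δ ≈ 0.716.
p = a·p₁ + b·p₂ ≈ (0.125, 0.202, -0.971); φ = arcsin(p_z) ≈ -76.27°, λ = atan2(p_y, p_x) ≈ 58.18°.

≈ 76.3°S, 58.2°E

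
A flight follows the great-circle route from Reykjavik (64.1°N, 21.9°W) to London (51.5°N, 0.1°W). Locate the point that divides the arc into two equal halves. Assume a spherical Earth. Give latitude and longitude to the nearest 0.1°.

≈ (58.3°N, 9.1°W)

The haversine formula gives a central angle δ ≈ 0.296 rad (17.0°) between the endpoints.
Interpolate at f = 1/2 with slerp weights a = sin((1−f)δ)/sin δ ≈ 0.506, b = sin(fδ)/sin δ ≈ 0.506.
p = a·p₁ + b·p₂ ≈ (0.520, -0.083, 0.850); φ = arcsin(p_z) ≈ 58.25°, λ = atan2(p_y, p_x) ≈ -9.07°.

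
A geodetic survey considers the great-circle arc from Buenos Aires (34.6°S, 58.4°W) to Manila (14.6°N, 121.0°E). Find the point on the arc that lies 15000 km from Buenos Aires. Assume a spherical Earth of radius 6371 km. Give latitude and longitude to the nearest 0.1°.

From cos δ = sin φ₁ sin φ₂ + cos φ₁ cos φ₂ cos Δλ, the central angle is δ ≈ 2.792 rad (160.0°). The total great-circle distance is δ·R ≈ 2.792 × 6371 ≈ 17790 km, so the target fraction is f = 15000/17790 ≈ 0.843.
Interpolate at f ≈ 0.843 with slerp weights a = sin((1−f)δ)/sin δ ≈ 1.240, b = sin(fδ)/sin δ ≈ 2.070.
p = a·p₁ + b·p₂ ≈ (-0.497, 0.848, -0.182); φ = arcsin(p_z) ≈ -10.49°, λ = atan2(p_y, p_x) ≈ 120.38°.

≈ 10.5°S, 120.4°E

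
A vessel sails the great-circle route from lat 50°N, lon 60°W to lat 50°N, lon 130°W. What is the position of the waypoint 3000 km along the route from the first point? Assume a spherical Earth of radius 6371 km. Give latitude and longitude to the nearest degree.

Convert each endpoint to a unit vector on the sphere (x = cos φ cos λ, y = cos φ sin λ, z = sin φ).
The central angle between the endpoints is δ = arccos(p₁·p₂) ≈ 0.755 rad (43.3°). The total great-circle distance is δ·R ≈ 0.755 × 6371 ≈ 4811 km, so the target fraction is f = 3000/4811 ≈ 0.624.
Interpolate at f ≈ 0.624 with slerp weights a = sin((1−f)δ)/sin δ ≈ 0.409, b = sin(fδ)/sin δ ≈ 0.662.
p = a·p₁ + b·p₂ ≈ (-0.142, -0.554, 0.821); φ = arcsin(p_z) ≈ 55.14°, λ = atan2(p_y, p_x) ≈ -104.38°.

≈ lat 55°N, lon 104°W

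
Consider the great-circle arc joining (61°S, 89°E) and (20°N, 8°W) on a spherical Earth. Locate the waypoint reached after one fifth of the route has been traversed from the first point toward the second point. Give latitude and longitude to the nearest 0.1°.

≈ (52.9°S, 50.5°E)

The haversine formula gives a central angle δ ≈ 1.933 rad (110.8°) between the endpoints.
Interpolate at f = 1/5 with slerp weights a = sin((1−f)δ)/sin δ ≈ 1.069, b = sin(fδ)/sin δ ≈ 0.403.
p = a·p₁ + b·p₂ ≈ (0.384, 0.466, -0.797); φ = arcsin(p_z) ≈ -52.86°, λ = atan2(p_y, p_x) ≈ 50.46°.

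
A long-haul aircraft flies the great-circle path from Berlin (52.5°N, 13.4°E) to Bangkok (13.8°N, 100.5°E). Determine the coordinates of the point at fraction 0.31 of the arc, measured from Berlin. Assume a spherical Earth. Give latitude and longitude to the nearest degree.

Convert each endpoint to a unit vector on the sphere (x = cos φ cos λ, y = cos φ sin λ, z = sin φ).
The central angle between the endpoints is δ = arccos(p₁·p₂) ≈ 1.350 rad (77.3°).
Interpolate at f = 0.31 with slerp weights a = sin((1−f)δ)/sin δ ≈ 0.822, b = sin(fδ)/sin δ ≈ 0.416.
p = a·p₁ + b·p₂ ≈ (0.413, 0.514, 0.752); φ = arcsin(p_z) ≈ 48.75°, λ = atan2(p_y, p_x) ≈ 51.18°.

≈ 49°N, 51°E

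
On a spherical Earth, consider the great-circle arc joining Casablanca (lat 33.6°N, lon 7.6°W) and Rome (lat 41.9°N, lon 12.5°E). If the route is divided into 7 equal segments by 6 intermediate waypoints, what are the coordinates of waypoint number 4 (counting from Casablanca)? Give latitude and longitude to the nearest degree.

Convert each endpoint to a unit vector on the sphere (x = cos φ cos λ, y = cos φ sin λ, z = sin φ).
The central angle between the endpoints is δ = arccos(p₁·p₂) ≈ 0.312 rad (17.9°).
Interpolate at f = 4/7 with slerp weights a = sin((1−f)δ)/sin δ ≈ 0.434, b = sin(fδ)/sin δ ≈ 0.578.
p = a·p₁ + b·p₂ ≈ (0.778, 0.045, 0.626); φ = arcsin(p_z) ≈ 38.77°, λ = atan2(p_y, p_x) ≈ 3.33°.

≈ lat 39°N, lon 3°E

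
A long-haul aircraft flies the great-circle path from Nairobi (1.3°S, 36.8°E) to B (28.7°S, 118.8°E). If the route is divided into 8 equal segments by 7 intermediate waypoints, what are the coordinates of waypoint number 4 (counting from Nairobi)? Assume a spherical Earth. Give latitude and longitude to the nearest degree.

≈ (20°S, 75°E)

Write both endpoints as unit vectors p₁, p₂ with components (cos φ cos λ, cos φ sin λ, sin φ).
The central angle between the endpoints is δ = arccos(p₁·p₂) ≈ 1.437 rad (82.4°).
Interpolate at f = 4/8 with slerp weights a = sin((1−f)δ)/sin δ ≈ 0.664, b = sin(fδ)/sin δ ≈ 0.664.
p = a·p₁ + b·p₂ ≈ (0.251, 0.908, -0.334); φ = arcsin(p_z) ≈ -19.52°, λ = atan2(p_y, p_x) ≈ 74.55°.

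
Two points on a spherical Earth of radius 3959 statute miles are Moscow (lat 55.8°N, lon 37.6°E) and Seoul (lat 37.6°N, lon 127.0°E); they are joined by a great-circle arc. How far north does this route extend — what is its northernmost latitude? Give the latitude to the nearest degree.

The great circle lies in the plane with unit normal n̂ = (p₁ × p₂)/|p₁ × p₂|.
Here n̂_z ≈ +0.517; the vertex latitude is φ_max = arccos|n̂_z| ≈ 58.8°.
Check via Clairaut: cos φ_max = |cos φ₁| · sin C = cos(55.8°)·sin(67.0°) ≈ 0.517, again giving ≈ 58.8°.

≈ 59°N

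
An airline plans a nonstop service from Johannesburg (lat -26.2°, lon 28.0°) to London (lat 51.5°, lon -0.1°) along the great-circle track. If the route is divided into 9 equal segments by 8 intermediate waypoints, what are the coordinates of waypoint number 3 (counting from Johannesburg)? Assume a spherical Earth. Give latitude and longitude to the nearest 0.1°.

≈ lat -0.1°, lon 20.2°

Write both endpoints as unit vectors p₁, p₂ with components (cos φ cos λ, cos φ sin λ, sin φ).
The central angle between the endpoints is δ = arccos(p₁·p₂) ≈ 1.423 rad (81.5°).
Interpolate at f = 3/9 with slerp weights a = sin((1−f)δ)/sin δ ≈ 0.822, b = sin(fδ)/sin δ ≈ 0.462.
p = a·p₁ + b·p₂ ≈ (0.938, 0.346, -0.001); φ = arcsin(p_z) ≈ -0.08°, λ = atan2(p_y, p_x) ≈ 20.22°.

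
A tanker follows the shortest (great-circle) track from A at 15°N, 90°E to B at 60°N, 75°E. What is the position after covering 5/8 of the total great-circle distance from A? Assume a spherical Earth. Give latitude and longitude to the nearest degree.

≈ 43°N, 83°E

Write both endpoints as unit vectors p₁, p₂ with components (cos φ cos λ, cos φ sin λ, sin φ).
The central angle between the endpoints is δ = arccos(p₁·p₂) ≈ 0.808 rad (46.3°).
Interpolate at f = 5/8 with slerp weights a = sin((1−f)δ)/sin δ ≈ 0.413, b = sin(fδ)/sin δ ≈ 0.669.
p = a·p₁ + b·p₂ ≈ (0.087, 0.722, 0.686); φ = arcsin(p_z) ≈ 43.35°, λ = atan2(p_y, p_x) ≈ 83.16°.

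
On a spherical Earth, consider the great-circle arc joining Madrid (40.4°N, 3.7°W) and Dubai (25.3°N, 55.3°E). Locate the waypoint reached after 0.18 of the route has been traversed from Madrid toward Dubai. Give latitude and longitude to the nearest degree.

Convert each endpoint to a unit vector on the sphere (x = cos φ cos λ, y = cos φ sin λ, z = sin φ).
The central angle between the endpoints is δ = arccos(p₁·p₂) ≈ 0.887 rad (50.8°).
Interpolate at f = 0.18 with slerp weights a = sin((1−f)δ)/sin δ ≈ 0.858, b = sin(fδ)/sin δ ≈ 0.205.
p = a·p₁ + b·p₂ ≈ (0.757, 0.110, 0.644); φ = arcsin(p_z) ≈ 40.06°, λ = atan2(p_y, p_x) ≈ 8.29°.

≈ 40°N, 8°E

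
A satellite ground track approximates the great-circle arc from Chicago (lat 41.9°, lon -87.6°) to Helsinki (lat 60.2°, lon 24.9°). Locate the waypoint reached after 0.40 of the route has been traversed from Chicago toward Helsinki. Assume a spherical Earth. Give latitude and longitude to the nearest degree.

≈ lat 62°, lon -60°

Write both endpoints as unit vectors p₁, p₂ with components (cos φ cos λ, cos φ sin λ, sin φ).
The central angle between the endpoints is δ = arccos(p₁·p₂) ≈ 1.117 rad (64.0°).
Interpolate at f = 0.40 with slerp weights a = sin((1−f)δ)/sin δ ≈ 0.691, b = sin(fδ)/sin δ ≈ 0.481.
p = a·p₁ + b·p₂ ≈ (0.238, -0.413, 0.879); φ = arcsin(p_z) ≈ 61.50°, λ = atan2(p_y, p_x) ≈ -60.04°.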